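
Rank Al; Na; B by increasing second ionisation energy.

Consider each +1 ion: Al⁺ still has 2 valence electrons; Na⁺ is the bare [Ne] core; B⁺ still has 2 valence electrons.
Breaking into a closed-shell core is much more expensive than removing a leftover valence electron — Na has the largest IE_2 here.
Valence configurations: Al⁺ [Ne]3s², B⁺ [He]2s².
The numbers (kJ/mol): Al 1817, Na 4562, B 2427.
Hence IE_2: Al < B < Na.

Al < B < Na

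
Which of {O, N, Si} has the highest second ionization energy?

Consider each +1 ion: O⁺ still has 5 valence electrons; N⁺ still has 4 valence electrons; Si⁺ still has 3 valence electrons.
All are still removing valence electrons, so compare the +1 ions as you would atoms: IE_2 generally rises across a period (higher Z_eff) and falls down a group (larger shell), subject to the usual subshell exceptions.
Valence configurations: O⁺ [He]2s²2p³, N⁺ [He]2s²2p², Si⁺ [Ne]3s²3p¹.
Approximate IE_2 values (kJ/mol): O 3388, N 2856, Si 1577.
Hence IE_2: Si < N < O.

O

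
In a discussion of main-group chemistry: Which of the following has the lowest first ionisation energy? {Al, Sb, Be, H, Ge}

H is in period 1, group 1; Be is in period 2, group 2; Al is in period 3, group 13; Ge is in period 4, group 14; Sb is in period 5, group 15.
First ionization energy rises across a period (greater Z_eff holds electrons more tightly) and falls down a group (valence electrons are farther from the nucleus).
These sit on a diagonal, where the across-period and down-group effects partly cancel.
Ge > Al: the two effects oppose for this pair; the across-period effect wins (762 vs 578 kJ/mol).
Sb > Ge: period and group pull opposite ways; the across-period shift dominates (831 vs 762 kJ/mol).
Be > Sb: period and group pull opposite ways; the down-group shift dominates (900 vs 831 kJ/mol).
H > Be: the two effects oppose for this pair; the down-group effect wins (1312 vs 900 kJ/mol).
For reference (kJ/mol): H 1312, Be 900, Al 578, Ge 762, Sb 831.
The lowest first ionisation energy among these belongs to Al.

Al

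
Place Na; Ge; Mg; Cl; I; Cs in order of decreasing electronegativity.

EN rises left→right (higher Z_eff, smaller atoms) and falls top→bottom (larger, more shielded atoms).
Here both period and group differ, so the two effects have to be weighed against each other.
Na > Cs: they share group 1; the group trend gives Na the larger value.
Mg > Na: Mg lies to the right of Na in period 3, so the across-period effect alone puts Mg higher.
Ge > Mg: period and group pull opposite ways; the across-period shift dominates (2.01 vs 1.31).
I > Ge: period and group pull opposite ways; the across-period shift dominates (2.66 vs 2.01).
Cl > I: Cl sits above I in group 17, so the down-group effect alone puts Cl higher.
Tabulated electronegativity (Pauling): Na 0.93, Mg 1.31, Cl 3.16, Ge 2.01, I 2.66, Cs 0.79.
So from highest to lowest: Cl > I > Ge > Mg > Na > Cs.

Cl, I, Ge, Mg, Na, Cs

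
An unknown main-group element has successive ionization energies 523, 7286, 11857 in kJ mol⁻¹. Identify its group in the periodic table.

Group 1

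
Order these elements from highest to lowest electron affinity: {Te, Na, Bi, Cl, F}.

Cl, F, Te, Bi, Na

F is in period 2, group 17; Na is in period 3, group 1; Cl is in period 3, group 17; Te is in period 5, group 16; Bi is in period 6, group 15.
Atoms with high Z_eff and room in the valence shell (especially the halogens) have the most exothermic electron affinities.
These span different periods and groups, so the two trends combine.
Bi > Na: the two effects oppose for this pair; the across-period effect wins (91 vs 53 kJ/mol).
Te > Bi: both effects reinforce here, so Te is clearly the higher of the two.
F > Te: both effects reinforce here, so F is clearly the higher of the two.
Cl > F: this pair runs against the simple trend — see the exception note.
Note the exception: Cl has a higher electron affinity than F, contrary to the simple trend — F's small 2p subshell makes the incoming electron feel strong e⁻–e⁻ repulsion, so Cl actually releases more energy on gaining an electron.
Tabulated electron affinity (kJ/mol): F 328, Na 53, Cl 349, Te 190, Bi 91.
So from highest to lowest: Cl > F > Te > Bi > Na.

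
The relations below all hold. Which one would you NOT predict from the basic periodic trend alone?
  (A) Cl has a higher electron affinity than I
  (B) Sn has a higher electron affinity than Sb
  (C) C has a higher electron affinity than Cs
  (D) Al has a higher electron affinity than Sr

The general trend: electron affinity increases across a period and decreases down a group.
(A) Cl (period 3, group 17) vs I (period 5, group 17): the stated order agrees with the simple trend.
(B) Sn (period 5, group 14) vs Sb (period 5, group 15): the stated order contradicts the simple trend.
(C) C (period 2, group 14) vs Cs (period 6, group 1): the stated order agrees with the simple trend.
(D) Al (period 3, group 13) vs Sr (period 5, group 2): the stated order agrees with the simple trend.
The exception is (B): adding an electron to Sb's half-filled 5p³ is unfavourable, so Sn has the more exothermic EA.

(B)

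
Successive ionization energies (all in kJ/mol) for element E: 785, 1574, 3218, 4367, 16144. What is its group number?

Look for the largest jump between consecutive ionization energies: IE5/IE4 ≈ 3.7, far larger than any earlier ratio.
That jump marks the point where a core electron is being removed. So the atom has 4 valence electrons.
A main-group element with 4 valence electrons is in group 14.

Group 14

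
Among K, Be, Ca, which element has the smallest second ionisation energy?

Consider each +1 ion: K⁺ is the bare [Ar] core; Be⁺ still has 1 valence electron; Ca⁺ still has 1 valence electron.
Core electrons are held far more tightly than valence electrons, so K tops the IE_2 order.
Valence configurations: Be⁺ [He]2s¹, Ca⁺ [Ar]4s¹.
The numbers (kJ/mol): K 3052, Be 1757, Ca 1145.
Overall IE_2 order: Ca < Be < K.

Ca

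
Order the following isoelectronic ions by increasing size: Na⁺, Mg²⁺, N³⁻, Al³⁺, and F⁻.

All of these have 10 electrons, so size is governed by nuclear charge alone: the more protons, the stronger the pull on the same electron cloud, and the smaller the ion.
Nuclear charges: Al³⁺ (Z=13), Mg²⁺ (Z=12), Na⁺ (Z=11), F⁻ (Z=9), N³⁻ (Z=7).
Smallest to largest: Al³⁺ < Mg²⁺ < Na⁺ < F⁻ < N³⁻.

Al³⁺, Mg²⁺, Na⁺, F⁻, N³⁻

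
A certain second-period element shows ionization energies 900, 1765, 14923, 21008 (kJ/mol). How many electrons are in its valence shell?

2

Look for the largest jump between consecutive ionization energies: IE3/IE2 ≈ 8.5, far larger than any earlier ratio.
That jump marks the point where a core electron is being removed. So the atom has 2 valence electrons.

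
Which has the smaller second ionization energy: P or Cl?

P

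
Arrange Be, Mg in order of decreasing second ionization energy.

Be, Mg

Consider each +1 ion: Be⁺ still has 1 valence electron; Mg⁺ still has 1 valence electron.
All are still removing valence electrons, so compare the +1 ions as you would atoms: IE_2 generally rises across a period (higher Z_eff) and falls down a group (larger shell), subject to the usual subshell exceptions.
Valence configurations: Be⁺ [He]2s¹, Mg⁺ [Ne]3s¹.
Tabulated IE_2 (kJ/mol): Be 1757, Mg 1451.
Hence IE_2: Mg < Be.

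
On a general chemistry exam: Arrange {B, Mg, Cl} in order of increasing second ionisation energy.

Consider each +1 ion: B⁺ still has 2 valence electrons; Mg⁺ still has 1 valence electron; Cl⁺ still has 6 valence electrons.
All are still removing valence electrons, so compare the +1 ions as you would atoms: IE_2 generally rises across a period (higher Z_eff) and falls down a group (larger shell), subject to the usual subshell exceptions.
Valence configurations: B⁺ [He]2s², Mg⁺ [Ne]3s¹, Cl⁺ [Ne]3s²3p⁴.
Tabulated IE_2 (kJ/mol): B 2427, Mg 1451, Cl 2298.
Overall IE_2 order: Mg < Cl < B.

Mg < Cl < B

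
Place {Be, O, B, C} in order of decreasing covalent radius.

Be, B, C, O

Be is in period 2, group 2; B is in period 2, group 13; C is in period 2, group 14; O is in period 2, group 16.
Atomic radius shrinks across a period as nuclear charge pulls the same shell inward, and grows down a group as new shells are added.
All lie in period 2, so atomic radius increases right to left.
So from largest to smallest: Be > B > C > O.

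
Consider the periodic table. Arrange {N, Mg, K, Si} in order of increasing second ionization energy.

Consider each +1 ion: N⁺ still has 4 valence electrons; Mg⁺ still has 1 valence electron; K⁺ is the bare [Ar] core; Si⁺ still has 3 valence electrons.
Core electrons are held far more tightly than valence electrons, so K tops the IE_2 order.
Valence configurations: N⁺ [He]2s²2p², Mg⁺ [Ne]3s¹, Si⁺ [Ne]3s²3p¹.
The numbers (kJ/mol): N 2856, Mg 1451, K 3052, Si 1577.
Putting it together, IE_2: Mg < Si < N < K.

Mg < Si < N < K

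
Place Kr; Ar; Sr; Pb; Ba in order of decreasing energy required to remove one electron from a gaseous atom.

Ar > Kr > Pb > Sr > Ba

Ar is in period 3, group 18; Kr is in period 4, group 18; Sr is in period 5, group 2; Ba is in period 6, group 2; Pb is in period 6, group 14.
Removing the outermost electron gets harder across a period and easier down a group.
Neither a single period nor a single group — weigh both effects.
Sr > Ba: Sr sits above Ba in group 2, so the down-group effect alone puts Sr higher.
Pb > Sr: period and group pull opposite ways; the across-period shift dominates (716 vs 550 kJ/mol).
Kr > Pb: relative to Pb, both the across-period and down-group shifts push Kr's first ionization energy up.
Ar > Kr: Ar sits above Kr in group 18, so the down-group effect alone puts Ar higher.
Tabulated first ionization energy (kJ/mol): Ar 1521, Kr 1351, Sr 550, Ba 503, Pb 716.
So from highest to lowest: Ar > Kr > Pb > Sr > Ba.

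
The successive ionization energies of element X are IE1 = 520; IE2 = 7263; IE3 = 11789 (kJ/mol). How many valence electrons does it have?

Look for the largest jump between consecutive ionization energies: IE2/IE1 ≈ 14.0, far larger than any earlier ratio.
That jump marks the point where a core electron is being removed. So the atom has 1 valence electron.

1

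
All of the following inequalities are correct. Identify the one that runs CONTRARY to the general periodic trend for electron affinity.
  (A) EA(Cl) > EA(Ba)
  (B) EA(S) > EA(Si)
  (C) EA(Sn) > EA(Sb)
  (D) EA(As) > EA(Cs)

The general trend: electron affinity increases across a period and decreases down a group.
(A) Cl (period 3, group 17) vs Ba (period 6, group 2): the stated order agrees with the simple trend.
(B) S (period 3, group 16) vs Si (period 3, group 14): the stated order agrees with the simple trend.
(C) Sn (period 5, group 14) vs Sb (period 5, group 15): the stated order contradicts the simple trend.
(D) As (period 4, group 15) vs Cs (period 6, group 1): the stated order agrees with the simple trend.
The exception is (C): adding an electron to Sb's half-filled 5p³ is unfavourable, so Sn has the more exothermic EA.

(C)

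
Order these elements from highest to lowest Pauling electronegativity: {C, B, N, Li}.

N, C, B, Li

Li is in period 2, group 1; B is in period 2, group 13; C is in period 2, group 14; N is in period 2, group 15.
Atoms toward the upper right of the periodic table pull bonding electrons most strongly.
All lie in period 2, so electronegativity increases left to right.
So from highest to lowest: N > C > B > Li.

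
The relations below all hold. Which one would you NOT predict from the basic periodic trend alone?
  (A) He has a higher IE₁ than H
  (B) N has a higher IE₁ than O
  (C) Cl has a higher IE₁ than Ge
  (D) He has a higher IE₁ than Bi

The general trend: IE₁ increases across a period and decreases down a group.
(A) He (period 1, group 18) vs H (period 1, group 1): the stated order agrees with the simple trend.
(B) N (period 2, group 15) vs O (period 2, group 16): the stated order contradicts the simple trend.
(C) Cl (period 3, group 17) vs Ge (period 4, group 14): the stated order agrees with the simple trend.
(D) He (period 1, group 18) vs Bi (period 6, group 15): the stated order agrees with the simple trend.
The exception is (B): pairing an electron in O's 2p⁴ costs repulsion energy, so O ionizes more easily than half-filled N (2p³).

(B)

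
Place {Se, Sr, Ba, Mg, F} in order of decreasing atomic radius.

Ba, Sr, Mg, Se, F

F is in period 2, group 17; Mg is in period 3, group 2; Se is in period 4, group 16; Sr is in period 5, group 2; Ba is in period 6, group 2.
Across a period the added protons contract the valence shell; down a group each new principal shell makes the atom larger.
Here both period and group differ, so the two effects have to be weighed against each other.
Se > F: both effects reinforce here, so Se is clearly the larger of the two.
Mg > Se: period and group pull opposite ways; the across-period shift dominates (139 vs 116 pm).
Sr > Mg: Sr sits below Mg in group 2, so the down-group effect alone puts Sr larger.
Ba > Sr: Ba sits below Sr in group 2, so the down-group effect alone puts Ba larger.
For reference (pm): F 64, Mg 139, Se 116, Sr 185, Ba 196.
So from largest to smallest: Ba > Sr > Mg > Se > F.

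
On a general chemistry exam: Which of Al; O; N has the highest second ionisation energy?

O

Consider each +1 ion: Al⁺ still has 2 valence electrons; O⁺ still has 5 valence electrons; N⁺ still has 4 valence electrons.
All are still removing valence electrons, so compare the +1 ions as you would atoms: IE_2 generally rises across a period (higher Z_eff) and falls down a group (larger shell), subject to the usual subshell exceptions.
Valence configurations: Al⁺ [Ne]3s², O⁺ [He]2s²2p³, N⁺ [He]2s²2p².
Approximate IE_2 values (kJ/mol): Al 1817, O 3388, N 2856.
Hence IE_2: Al < N < O.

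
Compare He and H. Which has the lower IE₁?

H

Across a period the outer electron is held more tightly (higher IE₁); down a group it sits in a higher shell, more shielded, and comes off more easily.
All lie in period 1, so first ionization energy increases left to right.
So H has the lower IE₁ (H < He).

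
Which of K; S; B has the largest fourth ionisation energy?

Consider each +3 ion: K³⁺ is already 2 electrons into the core; S³⁺ still has 3 valence electrons; B³⁺ is the bare [He] core.
Pulling an electron out of a noble-gas core costs far more than removing a remaining valence electron, so K and B sit at the high end of IE_4.
Tabulated IE_4 (kJ/mol): K 5877, S 4556, B 25026.
Putting it together, IE_4: S < K < B.

B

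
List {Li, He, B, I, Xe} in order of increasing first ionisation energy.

Li < B < I < Xe < He

Across a period the outer electron is held more tightly (higher IE₁); down a group it sits in a higher shell, more shielded, and comes off more easily.
Here both period and group differ, so the two effects have to be weighed against each other.
B > Li: both are in period 2; the period trend gives B the larger value.
I > B: period and group pull opposite ways; the across-period shift dominates (1008 vs 801 kJ/mol).
Xe > I: both are in period 5; the period trend gives Xe the larger value.
He > Xe: He sits above Xe in group 18, so the down-group effect alone puts He higher.
For reference (kJ/mol): He 2372, Li 520, B 801, I 1008, Xe 1170.
So from lowest to highest: Li < B < I < Xe < He.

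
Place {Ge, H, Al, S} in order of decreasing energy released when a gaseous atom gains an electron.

H is in period 1, group 1; Al is in period 3, group 13; S is in period 3, group 16; Ge is in period 4, group 14.
Atoms with high Z_eff and room in the valence shell (especially the halogens) have the most exothermic electron affinities.
Neither a single period nor a single group — weigh both effects.
H > Al: period and group pull opposite ways; the down-group shift dominates (73 vs 42 kJ/mol).
Ge > H: period and group pull opposite ways; the across-period shift dominates (119 vs 73 kJ/mol).
S > Ge: both effects reinforce here, so S is clearly the higher of the two.
Tabulated electron affinity (kJ/mol): H 73, Al 42, S 200, Ge 119.
So from highest to lowest: S > Ge > H > Al.

S > Ge > H > Al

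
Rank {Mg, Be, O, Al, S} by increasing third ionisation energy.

After 2 electrons have been removed, what remains? Mg²⁺ is the bare [Ne] core; Be²⁺ is the bare [He] core; O²⁺ still has 4 valence electrons; Al²⁺ still has 1 valence electron; S²⁺ still has 4 valence electrons.
Pulling an electron out of a noble-gas core costs far more than removing a remaining valence electron, so Mg and Be sit at the high end of IE_3.
Valence configurations: O²⁺ [He]2s²2p², Al²⁺ [Ne]3s¹, S²⁺ [Ne]3s²3p².
Approximate IE_3 values (kJ/mol): Mg 7733, Be 14849, O 5300, Al 2745, S 3357.
Putting it together, IE_3: Al < S < O < Mg < Be.

Al < S < O < Mg < Be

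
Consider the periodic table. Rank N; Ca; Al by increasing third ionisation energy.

Al < N < Ca

After 2 electrons have been removed, what remains? N²⁺ still has 3 valence electrons; Ca²⁺ is the bare [Ar] core; Al²⁺ still has 1 valence electron.
Pulling an electron out of a noble-gas core costs far more than removing a remaining valence electron, so Ca sits at the high end of IE_3.
Valence configurations: N²⁺ [He]2s²2p¹, Al²⁺ [Ne]3s¹.
Tabulated IE_3 (kJ/mol): N 4578, Ca 4912, Al 2745.
Putting it together, IE_3: Al < N < Ca.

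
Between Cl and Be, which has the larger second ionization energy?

Cl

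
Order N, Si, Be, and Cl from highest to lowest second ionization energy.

N > Cl > Be > Si

The second ionization energy removes an electron from the +1 ion. For each element: N⁺ still has 4 valence electrons; Si⁺ still has 3 valence electrons; Be⁺ still has 1 valence electron; Cl⁺ still has 6 valence electrons.
All are still removing valence electrons, so compare the +1 ions as you would atoms: IE_2 generally rises across a period (higher Z_eff) and falls down a group (larger shell), subject to the usual subshell exceptions.
Valence configurations: N⁺ [He]2s²2p², Si⁺ [Ne]3s²3p¹, Be⁺ [He]2s¹, Cl⁺ [Ne]3s²3p⁴.
Tabulated IE_2 (kJ/mol): N 2856, Si 1577, Be 1757, Cl 2298.
So the second ionization energies run Si < Be < Cl < N.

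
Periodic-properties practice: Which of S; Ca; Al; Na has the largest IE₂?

Na

Consider each +1 ion: S⁺ still has 5 valence electrons; Ca⁺ still has 1 valence electron; Al⁺ still has 2 valence electrons; Na⁺ is the bare [Ne] core.
Core electrons are held far more tightly than valence electrons, so Na tops the IE_2 order.
Valence configurations: S⁺ [Ne]3s²3p³, Ca⁺ [Ar]4s¹, Al⁺ [Ne]3s².
Tabulated IE_2 (kJ/mol): S 2252, Ca 1145, Al 1817, Na 4562.
Hence IE_2: Ca < Al < S < Na.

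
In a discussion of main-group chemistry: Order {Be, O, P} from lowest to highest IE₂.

Consider each +1 ion: Be⁺ still has 1 valence electron; O⁺ still has 5 valence electrons; P⁺ still has 4 valence electrons.
All are still removing valence electrons, so compare the +1 ions as you would atoms: IE_2 generally rises across a period (higher Z_eff) and falls down a group (larger shell), subject to the usual subshell exceptions.
Valence configurations: Be⁺ [He]2s¹, O⁺ [He]2s²2p³, P⁺ [Ne]3s²3p².
Approximate IE_2 values (kJ/mol): Be 1757, O 3388, P 1907.
Hence IE_2: Be < P < O.

Be < P < O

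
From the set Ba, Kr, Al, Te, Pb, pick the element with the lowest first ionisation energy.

Al is in period 3, group 13; Kr is in period 4, group 18; Te is in period 5, group 16; Ba is in period 6, group 2; Pb is in period 6, group 14.
Removing the outermost electron gets harder across a period and easier down a group.
These span different periods and groups, so the two trends combine.
Al > Ba: both effects reinforce here, so Al is clearly the higher of the two.
Pb > Al: the two effects oppose for this pair; the across-period effect wins (716 vs 578 kJ/mol).
Te > Pb: relative to Pb, both the across-period and down-group shifts push Te's first ionization energy up.
Kr > Te: relative to Te, both the across-period and down-group shifts push Kr's first ionization energy up.
Tabulated first ionization energy (kJ/mol): Al 578, Kr 1351, Te 869, Ba 503, Pb 716.
The lowest first ionisation energy among these belongs to Ba.

Ba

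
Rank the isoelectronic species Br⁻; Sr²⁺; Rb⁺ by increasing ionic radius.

Sr²⁺, Rb⁺, Br⁻

All of these have 36 electrons, so size is governed by nuclear charge alone: the more protons, the stronger the pull on the same electron cloud, and the smaller the ion.
Nuclear charges: Sr²⁺ (Z=38), Rb⁺ (Z=37), Br⁻ (Z=35).
Smallest to largest: Sr²⁺ < Rb⁺ < Br⁻.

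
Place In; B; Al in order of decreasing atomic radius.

Across a period the added protons contract the valence shell; down a group each new principal shell makes the atom larger.
All are in group 13, so atomic radius increases down the group.
So from largest to smallest: In > Al > B.

In > Al > B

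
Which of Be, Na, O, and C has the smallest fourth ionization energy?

IE_4 is the cost of taking one more electron from the +3 cation: Be³⁺ is already 1 electron into the core; Na³⁺ is already 2 electrons into the core; O³⁺ still has 3 valence electrons; C³⁺ still has 1 valence electron.
Breaking into a closed-shell core is much more expensive than removing a leftover valence electron — Na and Be have the largest IE_4 here.
Valence configurations: O³⁺ [He]2s²2p¹, C³⁺ [He]2s¹.
Approximate IE_4 values (kJ/mol): Be 21007, Na 9543, O 7469, C 6223.
So the fourth ionization energies run C < O < Na < Be.

C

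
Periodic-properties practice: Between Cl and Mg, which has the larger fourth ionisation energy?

Mg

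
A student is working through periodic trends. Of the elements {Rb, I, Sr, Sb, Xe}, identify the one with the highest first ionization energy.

Xe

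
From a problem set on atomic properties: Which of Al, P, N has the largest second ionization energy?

N

The second ionization energy removes an electron from the +1 ion. For each element: Al⁺ still has 2 valence electrons; P⁺ still has 4 valence electrons; N⁺ still has 4 valence electrons.
All are still removing valence electrons, so compare the +1 ions as you would atoms: IE_2 generally rises across a period (higher Z_eff) and falls down a group (larger shell), subject to the usual subshell exceptions.
Valence configurations: Al⁺ [Ne]3s², P⁺ [Ne]3s²3p², N⁺ [He]2s²2p².
The numbers (kJ/mol): Al 1817, P 1907, N 2856.
Hence IE_2: Al < P < N.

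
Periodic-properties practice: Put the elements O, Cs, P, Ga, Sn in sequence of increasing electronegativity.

O is in period 2, group 16; P is in period 3, group 15; Ga is in period 4, group 13; Sn is in period 5, group 14; Cs is in period 6, group 1.
Smaller atoms with higher effective nuclear charge are more electronegative.
These span different periods and groups, so the two trends combine.
Ga > Cs: both effects reinforce here, so Ga is clearly the higher of the two.
Sn > Ga: the two effects oppose for this pair; the across-period effect wins (1.96 vs 1.81).
P > Sn: relative to Sn, both the across-period and down-group shifts push P's electronegativity up.
O > P: relative to P, both the across-period and down-group shifts push O's electronegativity up.
For reference (Pauling): O 3.44, P 2.19, Ga 1.81, Sn 1.96, Cs 0.79.
So from lowest to highest: Cs < Ga < Sn < P < O.

Cs < Ga < Sn < P < O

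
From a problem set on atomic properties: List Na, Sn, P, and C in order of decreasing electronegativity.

C, P, Sn, Na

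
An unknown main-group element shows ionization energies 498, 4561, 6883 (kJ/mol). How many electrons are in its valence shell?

1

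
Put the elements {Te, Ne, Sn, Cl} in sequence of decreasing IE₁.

Ne > Cl > Te > Sn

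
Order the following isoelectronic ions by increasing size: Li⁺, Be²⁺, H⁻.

Be²⁺ < Li⁺ < H⁻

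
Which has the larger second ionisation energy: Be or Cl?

Cl

After 1 electron has been removed, what remains? Be⁺ still has 1 valence electron; Cl⁺ still has 6 valence electrons.
All are still removing valence electrons, so compare the +1 ions as you would atoms: IE_2 generally rises across a period (higher Z_eff) and falls down a group (larger shell), subject to the usual subshell exceptions.
Valence configurations: Be⁺ [He]2s¹, Cl⁺ [Ne]3s²3p⁴.
The numbers (kJ/mol): Be 1757, Cl 2298.
Hence IE_2: Be < Cl.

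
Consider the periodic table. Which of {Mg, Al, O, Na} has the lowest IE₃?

Al

The third ionization energy removes an electron from the +2 ion. For each element: Mg²⁺ is the bare [Ne] core; Al²⁺ still has 1 valence electron; O²⁺ still has 4 valence electrons; Na²⁺ is already 1 electron into the core.
Pulling an electron out of a noble-gas core costs far more than removing a remaining valence electron, so Na and Mg sit at the high end of IE_3.
Valence configurations: Al²⁺ [Ne]3s¹, O²⁺ [He]2s²2p².
Approximate IE_3 values (kJ/mol): Mg 7733, Al 2745, O 5300, Na 6910.
So the third ionization energies run Al < O < Na < Mg.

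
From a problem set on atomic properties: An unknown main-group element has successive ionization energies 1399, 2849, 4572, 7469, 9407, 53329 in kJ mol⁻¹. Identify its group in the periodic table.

Look for the largest jump between consecutive ionization energies: IE6/IE5 ≈ 5.7, far larger than any earlier ratio.
That jump marks the point where a core electron is being removed. So the atom has 5 valence electrons.
A main-group element with 5 valence electrons is in group 15.

Group 15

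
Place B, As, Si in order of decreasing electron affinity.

B is in period 2, group 13; Si is in period 3, group 14; As is in period 4, group 15.
Atoms with high Z_eff and room in the valence shell (especially the halogens) have the most exothermic electron affinities.
These sit on a diagonal, where the across-period and down-group effects partly cancel.
As > B: the two effects oppose for this pair; the across-period effect wins (78 vs 27 kJ/mol).
Si > As: period and group pull opposite ways; the down-group shift dominates (134 vs 78 kJ/mol).
For reference (kJ/mol): B 27, Si 134, As 78.
So from highest to lowest: Si > As > B.

Si, As, B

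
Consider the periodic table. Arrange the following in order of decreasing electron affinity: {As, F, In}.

F > As > In

F is in period 2, group 17; As is in period 4, group 15; In is in period 5, group 13.
Atoms with high Z_eff and room in the valence shell (especially the halogens) have the most exothermic electron affinities.
Here both period and group differ, so the two effects have to be weighed against each other.
As > In: both effects reinforce here, so As is clearly the higher of the two.
F > As: relative to As, both the across-period and down-group shifts push F's electron affinity up.
Tabulated electron affinity (kJ/mol): F 328, As 78, In 29.
So from highest to lowest: F > As > In.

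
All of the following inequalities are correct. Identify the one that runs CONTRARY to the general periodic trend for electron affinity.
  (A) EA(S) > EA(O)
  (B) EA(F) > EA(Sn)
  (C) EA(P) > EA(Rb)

(A)

The general trend: electron affinity increases across a period and decreases down a group.
(A) S (period 3, group 16) vs O (period 2, group 16): the stated order contradicts the simple trend.
(B) F (period 2, group 17) vs Sn (period 5, group 14): the stated order agrees with the simple trend.
(C) P (period 3, group 15) vs Rb (period 5, group 1): the stated order agrees with the simple trend.
The exception is (A): the compact 2p subshell of O repels the added electron more than S's larger 3p does.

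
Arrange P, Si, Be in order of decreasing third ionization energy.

The third ionization energy removes an electron from the +2 ion. For each element: P²⁺ still has 3 valence electrons; Si²⁺ still has 2 valence electrons; Be²⁺ is the bare [He] core.
Breaking into a closed-shell core is much more expensive than removing a leftover valence electron — Be has the largest IE_3 here.
Valence configurations: P²⁺ [Ne]3s²3p¹, Si²⁺ [Ne]3s².
P²⁺ loses a lone 3p electron whereas Si²⁺ must break into a filled 3s² pair, so IE_3(Si) > IE_3(P) even though P has the higher nuclear charge.
The numbers (kJ/mol): P 2914, Si 3232, Be 14849.
Hence IE_3: P < Si < Be.

Be, Si, P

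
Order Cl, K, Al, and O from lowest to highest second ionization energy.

The second ionization energy removes an electron from the +1 ion. For each element: Cl⁺ still has 6 valence electrons; K⁺ is the bare [Ar] core; Al⁺ still has 2 valence electrons; O⁺ still has 5 valence electrons.
Usually core removal costs more than valence removal, but here the competition is close: a tightly held n=2 valence electron can cost more to remove than an n=3 core electron, so the actual values have to decide it.
Valence configurations: Cl⁺ [Ne]3s²3p⁴, Al⁺ [Ne]3s², O⁺ [He]2s²2p³.
Approximate IE_2 values (kJ/mol): Cl 2298, K 3052, Al 1817, O 3388.
Putting it together, IE_2: Al < Cl < K < O.

Al, Cl, K, O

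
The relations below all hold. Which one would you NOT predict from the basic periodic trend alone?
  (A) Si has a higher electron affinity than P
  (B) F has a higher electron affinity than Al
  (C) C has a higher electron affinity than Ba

The general trend: electron affinity increases across a period and decreases down a group.
(A) Si (period 3, group 14) vs P (period 3, group 15): the stated order contradicts the simple trend.
(B) F (period 2, group 17) vs Al (period 3, group 13): the stated order agrees with the simple trend.
(C) C (period 2, group 14) vs Ba (period 6, group 2): the stated order agrees with the simple trend.
The exception is (A): adding an electron to P's half-filled 3p³ is unfavourable, so Si (3p²) has the more exothermic EA.

(A)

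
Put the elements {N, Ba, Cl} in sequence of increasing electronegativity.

N is in period 2, group 15; Cl is in period 3, group 17; Ba is in period 6, group 2.
Atoms toward the upper right of the periodic table pull bonding electrons most strongly.
Here both period and group differ, so the two effects have to be weighed against each other.
N > Ba: both effects reinforce here, so N is clearly the higher of the two.
Cl > N: the two effects oppose for this pair; the across-period effect wins (3.16 vs 3.04).
Tabulated electronegativity (Pauling): N 3.04, Cl 3.16, Ba 0.89.
So from lowest to highest: Ba < N < Cl.

Ba, N, Cl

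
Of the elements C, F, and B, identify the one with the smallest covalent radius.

B is in period 2, group 13; C is in period 2, group 14; F is in period 2, group 17.
Atomic radius shrinks across a period as nuclear charge pulls the same shell inward, and grows down a group as new shells are added.
All lie in period 2, so atomic radius increases right to left.
The smallest covalent radius among these belongs to F.

F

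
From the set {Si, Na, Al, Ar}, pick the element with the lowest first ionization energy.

Na is in period 3, group 1; Al is in period 3, group 13; Si is in period 3, group 14; Ar is in period 3, group 18.
Removing the outermost electron gets harder across a period and easier down a group.
All lie in period 3, so first ionization energy increases left to right.
The lowest first ionization energy among these belongs to Na.

Na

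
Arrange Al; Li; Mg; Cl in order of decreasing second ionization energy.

IE_2 is the cost of taking one more electron from the +1 cation: Al⁺ still has 2 valence electrons; Li⁺ is the bare [He] core; Mg⁺ still has 1 valence electron; Cl⁺ still has 6 valence electrons.
Pulling an electron out of a noble-gas core costs far more than removing a remaining valence electron, so Li sits at the high end of IE_2.
Valence configurations: Al⁺ [Ne]3s², Mg⁺ [Ne]3s¹, Cl⁺ [Ne]3s²3p⁴.
Tabulated IE_2 (kJ/mol): Al 1817, Li 7298, Mg 1451, Cl 2298.
Overall IE_2 order: Mg < Al < Cl < Li.

Li > Cl > Al > Mg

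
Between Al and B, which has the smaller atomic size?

B

B is in period 2, group 13; Al is in period 3, group 13.
Across a period the added protons contract the valence shell; down a group each new principal shell makes the atom larger.
All are in group 13, so atomic radius increases down the group.
So B has the smaller atomic size (B < Al).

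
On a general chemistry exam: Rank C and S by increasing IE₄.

After 3 electrons have been removed, what remains? C³⁺ still has 1 valence electron; S³⁺ still has 3 valence electrons.
All are still removing valence electrons, so compare the +3 ions as you would atoms: IE_4 generally rises across a period (higher Z_eff) and falls down a group (larger shell), subject to the usual subshell exceptions.
Valence configurations: C³⁺ [He]2s¹, S³⁺ [Ne]3s²3p¹.
The numbers (kJ/mol): C 6223, S 4556.
Overall IE_4 order: S < C.

S < C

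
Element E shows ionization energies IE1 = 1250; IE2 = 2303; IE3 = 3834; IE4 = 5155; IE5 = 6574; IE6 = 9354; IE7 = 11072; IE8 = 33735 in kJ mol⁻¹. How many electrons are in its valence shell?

7

Look for the largest jump between consecutive ionization energies: IE8/IE7 ≈ 3.0, far larger than any earlier ratio.
That jump marks the point where a core electron is being removed. So the atom has 7 valence electrons.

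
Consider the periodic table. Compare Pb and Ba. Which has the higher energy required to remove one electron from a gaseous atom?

Removing the outermost electron gets harder across a period and easier down a group.
All lie in period 6, so first ionization energy increases left to right.
So Pb has the higher energy required to remove one electron from a gaseous atom (Pb > Ba).

Pb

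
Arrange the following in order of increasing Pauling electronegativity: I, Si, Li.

Li < Si < I

Li is in period 2, group 1; Si is in period 3, group 14; I is in period 5, group 17.
Electronegativity increases across a period and decreases down a group, tracking effective nuclear charge and atomic size.
Here both period and group differ, so the two effects have to be weighed against each other.
Si > Li: the two effects oppose for this pair; the across-period effect wins (1.90 vs 0.98).
I > Si: the two effects oppose for this pair; the across-period effect wins (2.66 vs 1.90).
Tabulated electronegativity (Pauling): Li 0.98, Si 1.90, I 2.66.
So from lowest to highest: Li < Si < I.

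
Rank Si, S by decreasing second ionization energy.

IE_2 is the cost of taking one more electron from the +1 cation: Si⁺ still has 3 valence electrons; S⁺ still has 5 valence electrons.
All are still removing valence electrons, so compare the +1 ions as you would atoms: IE_2 generally rises across a period (higher Z_eff) and falls down a group (larger shell), subject to the usual subshell exceptions.
Valence configurations: Si⁺ [Ne]3s²3p¹, S⁺ [Ne]3s²3p³.
Approximate IE_2 values (kJ/mol): Si 1577, S 2252.
Putting it together, IE_2: Si < S.

S, Si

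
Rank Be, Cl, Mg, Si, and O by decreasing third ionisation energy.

Be > Mg > O > Cl > Si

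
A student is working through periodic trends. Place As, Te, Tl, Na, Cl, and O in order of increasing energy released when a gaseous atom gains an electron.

Tl, Na, As, O, Te, Cl

Atoms with high Z_eff and room in the valence shell (especially the halogens) have the most exothermic electron affinities.
Here both period and group differ, so the two effects have to be weighed against each other.
Na > Tl: the two effects oppose for this pair; the down-group effect wins (53 vs 19 kJ/mol).
As > Na: the two effects oppose for this pair; the across-period effect wins (78 vs 53 kJ/mol).
O > As: both effects reinforce here, so O is clearly the higher of the two.
Te > O: this pair runs against the simple trend — see the exception note.
Cl > Te: relative to Te, both the across-period and down-group shifts push Cl's electron affinity up.
Note the exception: Te has a higher electron affinity than O, contrary to the simple trend — O's compact 2p subshell gives strong electron–electron repulsion on the added electron.
Approximate values (kJ/mol): O 141, Na 53, Cl 349, As 78, Te 190, Tl 19.
So from lowest to highest: Tl < Na < As < O < Te < Cl.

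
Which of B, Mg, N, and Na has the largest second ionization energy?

The second ionization energy removes an electron from the +1 ion. For each element: B⁺ still has 2 valence electrons; Mg⁺ still has 1 valence electron; N⁺ still has 4 valence electrons; Na⁺ is the bare [Ne] core.
Core electrons are held far more tightly than valence electrons, so Na tops the IE_2 order.
Valence configurations: B⁺ [He]2s², Mg⁺ [Ne]3s¹, N⁺ [He]2s²2p².
Approximate IE_2 values (kJ/mol): B 2427, Mg 1451, N 2856, Na 4562.
So the second ionization energies run Mg < B < N < Na.

Na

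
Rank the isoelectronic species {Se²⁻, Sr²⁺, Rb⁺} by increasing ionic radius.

Sr²⁺ < Rb⁺ < Se²⁻

All of these have 36 electrons, so size is governed by nuclear charge alone: the more protons, the stronger the pull on the same electron cloud, and the smaller the ion.
Nuclear charges: Sr²⁺ (Z=38), Rb⁺ (Z=37), Se²⁻ (Z=34).
Smallest to largest: Sr²⁺ < Rb⁺ < Se²⁻.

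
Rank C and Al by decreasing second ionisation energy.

Consider each +1 ion: C⁺ still has 3 valence electrons; Al⁺ still has 2 valence electrons.
All are still removing valence electrons, so compare the +1 ions as you would atoms: IE_2 generally rises across a period (higher Z_eff) and falls down a group (larger shell), subject to the usual subshell exceptions.
Valence configurations: C⁺ [He]2s²2p¹, Al⁺ [Ne]3s².
Approximate IE_2 values (kJ/mol): C 2353, Al 1817.
Overall IE_2 order: Al < C.

C > Al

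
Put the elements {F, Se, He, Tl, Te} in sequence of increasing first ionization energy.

Tl, Te, Se, F, He

He is in period 1, group 18; F is in period 2, group 17; Se is in period 4, group 16; Te is in period 5, group 16; Tl is in period 6, group 13.
Removing the outermost electron gets harder across a period and easier down a group.
Neither a single period nor a single group — weigh both effects.
Te > Tl: relative to Tl, both the across-period and down-group shifts push Te's first ionization energy up.
Se > Te: Se sits above Te in group 16, so the down-group effect alone puts Se higher.
F > Se: relative to Se, both the across-period and down-group shifts push F's first ionization energy up.
He > F: both effects reinforce here, so He is clearly the higher of the two.
Tabulated first ionization energy (kJ/mol): He 2372, F 1681, Se 941, Te 869, Tl 589.
So from lowest to highest: Tl < Te < Se < F < He.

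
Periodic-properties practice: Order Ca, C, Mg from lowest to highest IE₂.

Ca, Mg, C

IE_2 is the cost of taking one more electron from the +1 cation: Ca⁺ still has 1 valence electron; C⁺ still has 3 valence electrons; Mg⁺ still has 1 valence electron.
All are still removing valence electrons, so compare the +1 ions as you would atoms: IE_2 generally rises across a period (higher Z_eff) and falls down a group (larger shell), subject to the usual subshell exceptions.
Valence configurations: Ca⁺ [Ar]4s¹, C⁺ [He]2s²2p¹, Mg⁺ [Ne]3s¹.
The numbers (kJ/mol): Ca 1145, C 2353, Mg 1451.
Overall IE_2 order: Ca < Mg < C.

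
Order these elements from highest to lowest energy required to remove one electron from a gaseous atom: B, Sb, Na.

Sb, B, Na

IE₁ increases left→right with effective nuclear charge and decreases top→bottom as the valence shell moves farther out.
Neither a single period nor a single group — weigh both effects.
B > Na: both effects reinforce here, so B is clearly the higher of the two.
Sb > B: period and group pull opposite ways; the across-period shift dominates (831 vs 801 kJ/mol).
Tabulated first ionization energy (kJ/mol): B 801, Na 496, Sb 831.
So from highest to lowest: Sb > B > Na.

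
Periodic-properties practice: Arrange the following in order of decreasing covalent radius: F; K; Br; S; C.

C is in period 2, group 14; F is in period 2, group 17; S is in period 3, group 16; K is in period 4, group 1; Br is in period 4, group 17.
Moving right in a period, electrons are added to the same shell under a stronger nuclear pull, so atoms get smaller; moving down, a new shell is opened and atoms get larger.
Neither a single period nor a single group — weigh both effects.
C > F: both are in period 2; the period trend gives C the larger value.
S > C: the two effects oppose for this pair; the down-group effect wins (103 vs 75 pm).
Br > S: the two effects oppose for this pair; the down-group effect wins (114 vs 103 pm).
K > Br: K lies to the left of Br in period 4, so the across-period effect alone puts K larger.
Approximate values (pm): C 75, F 64, S 103, K 196, Br 114.
So from largest to smallest: K > Br > S > C > F.

K > Br > S > C > F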